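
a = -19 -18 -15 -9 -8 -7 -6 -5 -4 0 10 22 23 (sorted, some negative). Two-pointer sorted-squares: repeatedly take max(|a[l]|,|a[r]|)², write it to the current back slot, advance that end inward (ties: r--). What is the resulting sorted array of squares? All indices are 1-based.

[1,13] |-19|<=|23| out[13]=529 → r--
[1,12] |-19|<=|22| out[12]=484 → r--
[1,11] |-19|>|10| out[11]=361 → l++
[2,11] |-18|>|10| out[10]=324 → l++
[3,11] |-15|>|10| out[9]=225 → l++
[4,11] |-9|<=|10| out[8]=100 → r--
[4,10] |-9|>|0| out[7]=81 → l++
[5,10] |-8|>|0| out[6]=64 → l++
[6,10] |-7|>|0| out[5]=49 → l++
[7,10] |-6|>|0| out[4]=36 → l++
[8,10] |-5|>|0| out[3]=25 → l++
[9,10] |-4|>|0| out[2]=16 → l++
[10,10] |0|<=|0| out[1]=0 → r--

[0, 16, 25, 36, 49, 64, 81, 100, 225, 324, 361, 484, 529]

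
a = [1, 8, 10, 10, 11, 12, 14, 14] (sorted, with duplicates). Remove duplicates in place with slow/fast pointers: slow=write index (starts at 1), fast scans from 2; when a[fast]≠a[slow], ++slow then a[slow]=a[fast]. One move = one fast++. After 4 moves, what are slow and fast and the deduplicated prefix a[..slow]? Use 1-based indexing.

slow=4, fast=6, prefix=[1, 8, 10, 11]

slow=1 fast=2: a[fast]=8≠a[slow]=1 write a[2]=8, slow++,fast++
slow=2 fast=3: a[fast]=10≠a[slow]=8 write a[3]=10, slow++,fast++
slow=3 fast=4: a[fast]=10=a[slow] dup, fast++
slow=3 fast=5: a[fast]=11≠a[slow]=10 write a[4]=11, slow++,fast++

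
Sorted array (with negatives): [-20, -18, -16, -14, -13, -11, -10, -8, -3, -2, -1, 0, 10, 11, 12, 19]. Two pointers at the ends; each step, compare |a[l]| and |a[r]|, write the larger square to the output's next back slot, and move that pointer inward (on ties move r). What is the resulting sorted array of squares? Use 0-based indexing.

l=0 r=15: |-20|>|19| out[15]=400, l++
l=1 r=15: |-18|<=|19| out[14]=361, r--
l=1 r=14: |-18|>|12| out[13]=324, l++
l=2 r=14: |-16|>|12| out[12]=256, l++
l=3 r=14: |-14|>|12| out[11]=196, l++
l=4 r=14: |-13|>|12| out[10]=169, l++
l=5 r=14: |-11|<=|12| out[9]=144, r--
l=5 r=13: |-11|<=|11| out[8]=121, r--
l=5 r=12: |-11|>|10| out[7]=121, l++
l=6 r=12: |-10|<=|10| out[6]=100, r--
l=6 r=11: |-10|>|0| out[5]=100, l++
l=7 r=11: |-8|>|0| out[4]=64, l++
l=8 r=11: |-3|>|0| out[3]=9, l++
l=9 r=11: |-2|>|0| out[2]=4, l++
l=10 r=11: |-1|>|0| out[1]=1, l++
l=11 r=11: |0|<=|0| out[0]=0, r--

[0, 1, 4, 9, 64, 100, 100, 121, 121, 144, 169, 196, 256, 324, 361, 400]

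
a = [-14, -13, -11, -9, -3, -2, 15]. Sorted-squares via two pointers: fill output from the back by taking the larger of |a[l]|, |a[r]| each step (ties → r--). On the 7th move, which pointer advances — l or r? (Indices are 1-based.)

r

l=1 r=7: |-14|<=|15| out[7]=225, r--
l=1 r=6: |-14|>|-2| out[6]=196, l++
l=2 r=6: |-13|>|-2| out[5]=169, l++
l=3 r=6: |-11|>|-2| out[4]=121, l++
l=4 r=6: |-9|>|-2| out[3]=81, l++
l=5 r=6: |-3|>|-2| out[2]=9, l++
l=6 r=6: |-2|<=|-2| out[1]=4, r--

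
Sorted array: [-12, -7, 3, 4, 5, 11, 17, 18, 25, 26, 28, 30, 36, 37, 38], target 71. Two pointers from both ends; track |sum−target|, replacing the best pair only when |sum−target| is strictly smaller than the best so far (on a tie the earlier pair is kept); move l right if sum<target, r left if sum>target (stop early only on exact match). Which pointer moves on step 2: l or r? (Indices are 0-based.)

l

[0,14] -12+38=26 d=45 * → l++
[1,14] -7+38=31 d=40 * → l++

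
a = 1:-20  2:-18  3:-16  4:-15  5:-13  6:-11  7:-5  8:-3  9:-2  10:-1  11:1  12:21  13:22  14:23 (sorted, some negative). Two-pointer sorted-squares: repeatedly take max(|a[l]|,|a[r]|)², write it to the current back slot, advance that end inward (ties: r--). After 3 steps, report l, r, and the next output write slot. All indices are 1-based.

[1,14] |-20|<=|23| out[14]=529 → r--
[1,13] |-20|<=|22| out[13]=484 → r--
[1,12] |-20|<=|21| out[12]=441 → r--

l=1, r=11, next write slot=11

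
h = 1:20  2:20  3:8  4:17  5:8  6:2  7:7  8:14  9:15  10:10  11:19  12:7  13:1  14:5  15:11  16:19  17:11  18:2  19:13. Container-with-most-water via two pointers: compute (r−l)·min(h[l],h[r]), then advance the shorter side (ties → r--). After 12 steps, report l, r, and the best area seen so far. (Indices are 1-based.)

l=1 r=19: min(20,13)*18=234 best=234 *, r--
l=1 r=18: min(20,2)*17=34 best=234, r--
l=1 r=17: min(20,11)*16=176 best=234, r--
l=1 r=16: min(20,19)*15=285 best=285 *, r--
l=1 r=15: min(20,11)*14=154 best=285, r--
l=1 r=14: min(20,5)*13=65 best=285, r--
l=1 r=13: min(20,1)*12=12 best=285, r--
l=1 r=12: min(20,7)*11=77 best=285, r--
l=1 r=11: min(20,19)*10=190 best=285, r--
l=1 r=10: min(20,10)*9=90 best=285, r--
l=1 r=9: min(20,15)*8=120 best=285, r--
l=1 r=8: min(20,14)*7=98 best=285, r--

l=1, r=7, best area=285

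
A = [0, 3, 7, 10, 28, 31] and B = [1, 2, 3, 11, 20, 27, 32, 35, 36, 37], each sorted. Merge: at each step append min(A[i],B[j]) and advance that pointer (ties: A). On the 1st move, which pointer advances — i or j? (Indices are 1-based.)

i=1 j=1: A[i]=0<=B[j]=1 take 0, i++

i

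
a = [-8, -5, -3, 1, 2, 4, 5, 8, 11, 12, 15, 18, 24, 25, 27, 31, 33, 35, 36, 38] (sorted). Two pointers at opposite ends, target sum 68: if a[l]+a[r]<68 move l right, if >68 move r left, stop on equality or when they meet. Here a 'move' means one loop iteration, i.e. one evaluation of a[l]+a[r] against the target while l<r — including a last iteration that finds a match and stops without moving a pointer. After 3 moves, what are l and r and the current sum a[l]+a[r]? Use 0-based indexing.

[0,19] -8+38=30 <68 → l++
[1,19] -5+38=33 <68 → l++
[2,19] -3+38=35 <68 → l++

l=3, r=19, sum=39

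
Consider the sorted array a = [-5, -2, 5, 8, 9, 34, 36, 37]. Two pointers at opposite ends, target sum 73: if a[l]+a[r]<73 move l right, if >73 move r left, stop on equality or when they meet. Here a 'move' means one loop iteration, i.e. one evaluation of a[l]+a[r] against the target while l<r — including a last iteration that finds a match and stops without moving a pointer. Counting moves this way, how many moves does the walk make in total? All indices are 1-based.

7 moves

l=1 r=8: -5+37=32 <73, l++
l=2 r=8: -2+37=35 <73, l++
l=3 r=8: 5+37=42 <73, l++
l=4 r=8: 8+37=45 <73, l++
l=5 r=8: 9+37=46 <73, l++
l=6 r=8: 34+37=71 <73, l++
l=7 r=8: 36+37=73, found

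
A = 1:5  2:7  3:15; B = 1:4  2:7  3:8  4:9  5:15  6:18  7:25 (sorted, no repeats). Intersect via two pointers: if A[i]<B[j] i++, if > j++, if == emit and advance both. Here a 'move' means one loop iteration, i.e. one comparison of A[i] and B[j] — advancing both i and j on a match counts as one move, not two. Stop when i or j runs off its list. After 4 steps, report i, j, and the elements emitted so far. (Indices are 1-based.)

i=1 j=1: 5>4, j++
i=1 j=2: 5<7, i++
i=2 j=2: 7==7 emit, i++,j++
i=3 j=3: 15>8, j++

i=3, j=4, emitted=[7]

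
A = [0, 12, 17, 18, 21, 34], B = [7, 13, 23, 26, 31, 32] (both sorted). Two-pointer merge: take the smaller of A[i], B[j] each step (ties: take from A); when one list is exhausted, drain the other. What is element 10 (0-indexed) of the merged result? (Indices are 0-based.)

i=0 j=0: A[i]=0<=B[j]=7 take 0, i++
i=1 j=0: A[i]=12>B[j]=7 take 7, j++
i=1 j=1: A[i]=12<=B[j]=13 take 12, i++
i=2 j=1: A[i]=17>B[j]=13 take 13, j++
i=2 j=2: A[i]=17<=B[j]=23 take 17, i++
i=3 j=2: A[i]=18<=B[j]=23 take 18, i++
i=4 j=2: A[i]=21<=B[j]=23 take 21, i++
i=5 j=2: A[i]=34>B[j]=23 take 23, j++
i=5 j=3: A[i]=34>B[j]=26 take 26, j++
i=5 j=4: A[i]=34>B[j]=31 take 31, j++
i=5 j=5: A[i]=34>B[j]=32 take 32, j++
i=5 j=6: B done, take A[i]=34, i++

merged[10] = 32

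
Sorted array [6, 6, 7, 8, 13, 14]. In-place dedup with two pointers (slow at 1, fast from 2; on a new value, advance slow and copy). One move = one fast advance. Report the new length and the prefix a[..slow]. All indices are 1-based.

length 5; prefix = [6, 7, 8, 13, 14]

(s=1,f=2) a[fast]=6=a[slow] dup → fast++
(s=1,f=3) a[fast]=7≠a[slow]=6 write a[2]=7 → slow++,fast++
(s=2,f=4) a[fast]=8≠a[slow]=7 write a[3]=8 → slow++,fast++
(s=3,f=5) a[fast]=13≠a[slow]=8 write a[4]=13 → slow++,fast++
(s=4,f=6) a[fast]=14≠a[slow]=13 write a[5]=14 → slow++,fast++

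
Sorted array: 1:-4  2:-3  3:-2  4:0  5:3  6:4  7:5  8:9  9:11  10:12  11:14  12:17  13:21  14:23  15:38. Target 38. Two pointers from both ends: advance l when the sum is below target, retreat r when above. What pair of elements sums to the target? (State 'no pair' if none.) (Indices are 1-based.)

(0, 38)

l=1 r=15: -4+38=34 <38, l++
l=2 r=15: -3+38=35 <38, l++
l=3 r=15: -2+38=36 <38, l++
l=4 r=15: 0+38=38, found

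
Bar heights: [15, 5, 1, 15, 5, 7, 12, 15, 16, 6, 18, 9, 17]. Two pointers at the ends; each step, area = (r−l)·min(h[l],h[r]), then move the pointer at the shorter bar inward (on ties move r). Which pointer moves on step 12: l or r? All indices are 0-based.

[0,12] min(15,17)*12=180 best=180 * → l++
[1,12] min(5,17)*11=55 best=180 → l++
[2,12] min(1,17)*10=10 best=180 → l++
[3,12] min(15,17)*9=135 best=180 → l++
[4,12] min(5,17)*8=40 best=180 → l++
[5,12] min(7,17)*7=49 best=180 → l++
[6,12] min(12,17)*6=72 best=180 → l++
[7,12] min(15,17)*5=75 best=180 → l++
[8,12] min(16,17)*4=64 best=180 → l++
[9,12] min(6,17)*3=18 best=180 → l++
[10,12] min(18,17)*2=34 best=180 → r--
[10,11] min(18,9)*1=9 best=180 → r--

r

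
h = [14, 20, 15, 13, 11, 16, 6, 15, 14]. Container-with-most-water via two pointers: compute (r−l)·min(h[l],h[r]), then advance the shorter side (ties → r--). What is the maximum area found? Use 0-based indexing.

max area = 112

[0,8] min(14,14)*8=112 best=112 * → r--
[0,7] min(14,15)*7=98 best=112 → l++
[1,7] min(20,15)*6=90 best=112 → r--
[1,6] min(20,6)*5=30 best=112 → r--
[1,5] min(20,16)*4=64 best=112 → r--
[1,4] min(20,11)*3=33 best=112 → r--
[1,3] min(20,13)*2=26 best=112 → r--
[1,2] min(20,15)*1=15 best=112 → r--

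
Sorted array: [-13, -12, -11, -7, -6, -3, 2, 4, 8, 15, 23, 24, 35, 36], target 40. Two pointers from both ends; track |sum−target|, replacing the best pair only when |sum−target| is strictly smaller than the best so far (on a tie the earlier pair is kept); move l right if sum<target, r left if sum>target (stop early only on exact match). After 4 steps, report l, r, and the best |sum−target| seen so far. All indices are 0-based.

l=4, r=13, best |Δ|=11

l=0 r=13: -13+36=23 d=17 *, l++
l=1 r=13: -12+36=24 d=16 *, l++
l=2 r=13: -11+36=25 d=15 *, l++
l=3 r=13: -7+36=29 d=11 *, l++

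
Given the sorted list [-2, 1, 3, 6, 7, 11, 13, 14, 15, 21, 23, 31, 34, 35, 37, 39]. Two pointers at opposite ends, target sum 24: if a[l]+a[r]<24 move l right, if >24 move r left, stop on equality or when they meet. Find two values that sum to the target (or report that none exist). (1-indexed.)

(1, 23)

l=1 r=16: -2+39=37 >24, r--
l=1 r=15: -2+37=35 >24, r--
l=1 r=14: -2+35=33 >24, r--
l=1 r=13: -2+34=32 >24, r--
l=1 r=12: -2+31=29 >24, r--
l=1 r=11: -2+23=21 <24, l++
l=2 r=11: 1+23=24, found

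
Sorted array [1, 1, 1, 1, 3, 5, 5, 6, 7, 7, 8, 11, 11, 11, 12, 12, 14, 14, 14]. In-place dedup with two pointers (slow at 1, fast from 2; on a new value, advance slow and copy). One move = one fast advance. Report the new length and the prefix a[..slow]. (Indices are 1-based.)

length 9; prefix = [1, 3, 5, 6, 7, 8, 11, 12, 14]

(s=1,f=2) a[fast]=1=a[slow] dup → fast++
(s=1,f=3) a[fast]=1=a[slow] dup → fast++
(s=1,f=4) a[fast]=1=a[slow] dup → fast++
(s=1,f=5) a[fast]=3≠a[slow]=1 write a[2]=3 → slow++,fast++
(s=2,f=6) a[fast]=5≠a[slow]=3 write a[3]=5 → slow++,fast++
(s=3,f=7) a[fast]=5=a[slow] dup → fast++
(s=3,f=8) a[fast]=6≠a[slow]=5 write a[4]=6 → slow++,fast++
(s=4,f=9) a[fast]=7≠a[slow]=6 write a[5]=7 → slow++,fast++
(s=5,f=10) a[fast]=7=a[slow] dup → fast++
(s=5,f=11) a[fast]=8≠a[slow]=7 write a[6]=8 → slow++,fast++
(s=6,f=12) a[fast]=11≠a[slow]=8 write a[7]=11 → slow++,fast++
(s=7,f=13) a[fast]=11=a[slow] dup → fast++
(s=7,f=14) a[fast]=11=a[slow] dup → fast++
(s=7,f=15) a[fast]=12≠a[slow]=11 write a[8]=12 → slow++,fast++
(s=8,f=16) a[fast]=12=a[slow] dup → fast++
(s=8,f=17) a[fast]=14≠a[slow]=12 write a[9]=14 → slow++,fast++
(s=9,f=18) a[fast]=14=a[slow] dup → fast++
(s=9,f=19) a[fast]=14=a[slow] dup → fast++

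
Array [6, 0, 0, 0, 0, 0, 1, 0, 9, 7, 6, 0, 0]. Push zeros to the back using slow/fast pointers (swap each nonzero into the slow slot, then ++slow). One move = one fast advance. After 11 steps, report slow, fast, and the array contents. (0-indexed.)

(s=0,f=0) a[fast]=6≠0 swap→a[0]=6 → slow++,fast++
(s=1,f=1) a[fast]=0 → fast++
(s=1,f=2) a[fast]=0 → fast++
(s=1,f=3) a[fast]=0 → fast++
(s=1,f=4) a[fast]=0 → fast++
(s=1,f=5) a[fast]=0 → fast++
(s=1,f=6) a[fast]=1≠0 swap→a[1]=1 → slow++,fast++
(s=2,f=7) a[fast]=0 → fast++
(s=2,f=8) a[fast]=9≠0 swap→a[2]=9 → slow++,fast++
(s=3,f=9) a[fast]=7≠0 swap→a[3]=7 → slow++,fast++
(s=4,f=10) a[fast]=6≠0 swap→a[4]=6 → slow++,fast++

slow=5, fast=11, a=[6, 1, 9, 7, 6, 0, 0, 0, 0, 0, 0, 0, 0]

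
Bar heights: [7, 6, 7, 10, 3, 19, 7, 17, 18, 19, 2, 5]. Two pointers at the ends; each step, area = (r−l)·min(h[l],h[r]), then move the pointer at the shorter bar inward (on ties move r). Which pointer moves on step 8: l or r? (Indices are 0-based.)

r

l=0 r=11: min(7,5)*11=55 best=55 *, r--
l=0 r=10: min(7,2)*10=20 best=55, r--
l=0 r=9: min(7,19)*9=63 best=63 *, l++
l=1 r=9: min(6,19)*8=48 best=63, l++
l=2 r=9: min(7,19)*7=49 best=63, l++
l=3 r=9: min(10,19)*6=60 best=63, l++
l=4 r=9: min(3,19)*5=15 best=63, l++
l=5 r=9: min(19,19)*4=76 best=76 *, r--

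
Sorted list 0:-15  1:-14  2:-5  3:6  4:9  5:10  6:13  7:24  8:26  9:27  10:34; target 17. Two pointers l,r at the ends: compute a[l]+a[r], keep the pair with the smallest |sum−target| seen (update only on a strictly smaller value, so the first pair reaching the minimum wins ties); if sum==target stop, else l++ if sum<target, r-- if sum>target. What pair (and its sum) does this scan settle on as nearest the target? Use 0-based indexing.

l=0 r=10: -15+34=19 d=2 *, r--
l=0 r=9: -15+27=12 d=5, l++
l=1 r=9: -14+27=13 d=4, l++
l=2 r=9: -5+27=22 d=5, r--
l=2 r=8: -5+26=21 d=4, r--
l=2 r=7: -5+24=19 d=2, r--
l=2 r=6: -5+13=8 d=9, l++
l=3 r=6: 6+13=19 d=2, r--
l=3 r=5: 6+10=16 d=1 *, l++
l=4 r=5: 9+10=19 d=2, r--

pair (6, 10) with sum 16 (|Δ|=1)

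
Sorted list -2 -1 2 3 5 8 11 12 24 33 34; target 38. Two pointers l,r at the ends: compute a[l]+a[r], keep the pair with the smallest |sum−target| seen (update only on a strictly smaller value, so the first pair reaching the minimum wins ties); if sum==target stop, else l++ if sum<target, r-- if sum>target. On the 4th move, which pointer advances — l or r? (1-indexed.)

[1,11] -2+34=32 d=6 * → l++
[2,11] -1+34=33 d=5 * → l++
[3,11] 2+34=36 d=2 * → l++
[4,11] 3+34=37 d=1 * → l++

l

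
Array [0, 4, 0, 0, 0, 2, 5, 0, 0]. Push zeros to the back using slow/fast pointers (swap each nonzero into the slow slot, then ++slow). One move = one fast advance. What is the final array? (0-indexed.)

slow=0 fast=0: a[fast]=0, fast++
slow=0 fast=1: a[fast]=4≠0 swap→a[0]=4, slow++,fast++
slow=1 fast=2: a[fast]=0, fast++
slow=1 fast=3: a[fast]=0, fast++
slow=1 fast=4: a[fast]=0, fast++
slow=1 fast=5: a[fast]=2≠0 swap→a[1]=2, slow++,fast++
slow=2 fast=6: a[fast]=5≠0 swap→a[2]=5, slow++,fast++
slow=3 fast=7: a[fast]=0, fast++
slow=3 fast=8: a[fast]=0, fast++

[4, 2, 5, 0, 0, 0, 0, 0, 0]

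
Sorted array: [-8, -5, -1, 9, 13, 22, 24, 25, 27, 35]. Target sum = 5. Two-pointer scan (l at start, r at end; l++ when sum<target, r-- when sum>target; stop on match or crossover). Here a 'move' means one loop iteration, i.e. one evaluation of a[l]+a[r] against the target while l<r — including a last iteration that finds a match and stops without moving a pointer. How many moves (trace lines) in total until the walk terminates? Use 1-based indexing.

[1,10] -8+35=27 >5 → r--
[1,9] -8+27=19 >5 → r--
[1,8] -8+25=17 >5 → r--
[1,7] -8+24=16 >5 → r--
[1,6] -8+22=14 >5 → r--
[1,5] -8+13=5 → found

6 moves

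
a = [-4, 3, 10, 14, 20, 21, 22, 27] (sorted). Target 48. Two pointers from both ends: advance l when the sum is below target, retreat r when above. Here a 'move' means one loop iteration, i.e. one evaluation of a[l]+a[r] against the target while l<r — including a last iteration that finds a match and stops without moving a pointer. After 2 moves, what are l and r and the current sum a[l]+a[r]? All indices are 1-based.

l=3, r=8, sum=37

[1,8] -4+27=23 <48 → l++
[2,8] 3+27=30 <48 → l++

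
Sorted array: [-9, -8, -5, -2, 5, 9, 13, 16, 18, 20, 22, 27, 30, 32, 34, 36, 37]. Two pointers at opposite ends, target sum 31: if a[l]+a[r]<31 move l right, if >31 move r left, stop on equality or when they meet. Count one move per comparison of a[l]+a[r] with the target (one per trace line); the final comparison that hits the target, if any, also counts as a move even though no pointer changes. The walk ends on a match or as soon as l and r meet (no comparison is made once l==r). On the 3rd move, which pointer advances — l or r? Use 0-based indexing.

r

[0,16] -9+37=28 <31 → l++
[1,16] -8+37=29 <31 → l++
[2,16] -5+37=32 >31 → r--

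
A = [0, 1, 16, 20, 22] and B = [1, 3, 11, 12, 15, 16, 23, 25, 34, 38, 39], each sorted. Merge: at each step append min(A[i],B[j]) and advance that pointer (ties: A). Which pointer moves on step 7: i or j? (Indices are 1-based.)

[i=1,j=1] A[i]=0<=B[j]=1 take 0 → i++
[i=2,j=1] A[i]=1<=B[j]=1 take 1 → i++
[i=3,j=1] A[i]=16>B[j]=1 take 1 → j++
[i=3,j=2] A[i]=16>B[j]=3 take 3 → j++
[i=3,j=3] A[i]=16>B[j]=11 take 11 → j++
[i=3,j=4] A[i]=16>B[j]=12 take 12 → j++
[i=3,j=5] A[i]=16>B[j]=15 take 15 → j++

j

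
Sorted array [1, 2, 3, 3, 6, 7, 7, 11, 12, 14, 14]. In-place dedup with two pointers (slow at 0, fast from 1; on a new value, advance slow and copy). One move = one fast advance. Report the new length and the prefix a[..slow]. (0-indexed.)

(s=0,f=1) a[fast]=2≠a[slow]=1 write a[1]=2 → slow++,fast++
(s=1,f=2) a[fast]=3≠a[slow]=2 write a[2]=3 → slow++,fast++
(s=2,f=3) a[fast]=3=a[slow] dup → fast++
(s=2,f=4) a[fast]=6≠a[slow]=3 write a[3]=6 → slow++,fast++
(s=3,f=5) a[fast]=7≠a[slow]=6 write a[4]=7 → slow++,fast++
(s=4,f=6) a[fast]=7=a[slow] dup → fast++
(s=4,f=7) a[fast]=11≠a[slow]=7 write a[5]=11 → slow++,fast++
(s=5,f=8) a[fast]=12≠a[slow]=11 write a[6]=12 → slow++,fast++
(s=6,f=9) a[fast]=14≠a[slow]=12 write a[7]=14 → slow++,fast++
(s=7,f=10) a[fast]=14=a[slow] dup → fast++

length 8; prefix = [1, 2, 3, 6, 7, 11, 12, 14]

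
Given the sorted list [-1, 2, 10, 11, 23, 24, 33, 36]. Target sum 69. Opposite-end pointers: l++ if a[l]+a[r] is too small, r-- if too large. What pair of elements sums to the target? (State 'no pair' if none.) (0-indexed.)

(33, 36)

[0,7] -1+36=35 <69 → l++
[1,7] 2+36=38 <69 → l++
[2,7] 10+36=46 <69 → l++
[3,7] 11+36=47 <69 → l++
[4,7] 23+36=59 <69 → l++
[5,7] 24+36=60 <69 → l++
[6,7] 33+36=69 → found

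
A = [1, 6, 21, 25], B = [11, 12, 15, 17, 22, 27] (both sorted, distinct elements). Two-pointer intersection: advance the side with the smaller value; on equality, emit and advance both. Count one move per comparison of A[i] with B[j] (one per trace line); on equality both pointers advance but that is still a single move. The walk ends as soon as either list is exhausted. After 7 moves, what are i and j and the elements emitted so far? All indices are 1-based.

i=4, j=5, emitted=[]

i=1 j=1: 1<11, i++
i=2 j=1: 6<11, i++
i=3 j=1: 21>11, j++
i=3 j=2: 21>12, j++
i=3 j=3: 21>15, j++
i=3 j=4: 21>17, j++
i=3 j=5: 21<22, i++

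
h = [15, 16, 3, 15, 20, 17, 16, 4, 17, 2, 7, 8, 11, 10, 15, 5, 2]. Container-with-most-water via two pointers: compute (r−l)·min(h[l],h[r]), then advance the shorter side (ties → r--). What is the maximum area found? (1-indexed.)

l=1 r=17: min(15,2)*16=32 best=32 *, r--
l=1 r=16: min(15,5)*15=75 best=75 *, r--
l=1 r=15: min(15,15)*14=210 best=210 *, r--
l=1 r=14: min(15,10)*13=130 best=210, r--
l=1 r=13: min(15,11)*12=132 best=210, r--
l=1 r=12: min(15,8)*11=88 best=210, r--
l=1 r=11: min(15,7)*10=70 best=210, r--
l=1 r=10: min(15,2)*9=18 best=210, r--
l=1 r=9: min(15,17)*8=120 best=210, l++
l=2 r=9: min(16,17)*7=112 best=210, l++
l=3 r=9: min(3,17)*6=18 best=210, l++
l=4 r=9: min(15,17)*5=75 best=210, l++
l=5 r=9: min(20,17)*4=68 best=210, r--
l=5 r=8: min(20,4)*3=12 best=210, r--
l=5 r=7: min(20,16)*2=32 best=210, r--
l=5 r=6: min(20,17)*1=17 best=210, r--

max area = 210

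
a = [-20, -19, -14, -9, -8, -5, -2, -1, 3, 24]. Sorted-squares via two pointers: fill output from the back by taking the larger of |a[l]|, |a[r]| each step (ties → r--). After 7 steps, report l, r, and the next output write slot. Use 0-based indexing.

l=6, r=8, next write slot=2

[0,9] |-20|<=|24| out[9]=576 → r--
[0,8] |-20|>|3| out[8]=400 → l++
[1,8] |-19|>|3| out[7]=361 → l++
[2,8] |-14|>|3| out[6]=196 → l++
[3,8] |-9|>|3| out[5]=81 → l++
[4,8] |-8|>|3| out[4]=64 → l++
[5,8] |-5|>|3| out[3]=25 → l++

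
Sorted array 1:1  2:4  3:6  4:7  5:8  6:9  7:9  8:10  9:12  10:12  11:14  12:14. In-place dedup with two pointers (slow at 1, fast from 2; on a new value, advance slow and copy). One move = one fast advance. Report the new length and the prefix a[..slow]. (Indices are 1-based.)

length 9; prefix = [1, 4, 6, 7, 8, 9, 10, 12, 14]

slow=1 fast=2: a[fast]=4≠a[slow]=1 write a[2]=4, slow++,fast++
slow=2 fast=3: a[fast]=6≠a[slow]=4 write a[3]=6, slow++,fast++
slow=3 fast=4: a[fast]=7≠a[slow]=6 write a[4]=7, slow++,fast++
slow=4 fast=5: a[fast]=8≠a[slow]=7 write a[5]=8, slow++,fast++
slow=5 fast=6: a[fast]=9≠a[slow]=8 write a[6]=9, slow++,fast++
slow=6 fast=7: a[fast]=9=a[slow] dup, fast++
slow=6 fast=8: a[fast]=10≠a[slow]=9 write a[7]=10, slow++,fast++
slow=7 fast=9: a[fast]=12≠a[slow]=10 write a[8]=12, slow++,fast++
slow=8 fast=10: a[fast]=12=a[slow] dup, fast++
slow=8 fast=11: a[fast]=14≠a[slow]=12 write a[9]=14, slow++,fast++
slow=9 fast=12: a[fast]=14=a[slow] dup, fast++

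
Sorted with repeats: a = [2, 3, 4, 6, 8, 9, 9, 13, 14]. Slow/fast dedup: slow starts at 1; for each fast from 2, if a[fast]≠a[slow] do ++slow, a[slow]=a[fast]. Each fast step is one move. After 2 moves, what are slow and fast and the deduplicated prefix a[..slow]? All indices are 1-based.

(s=1,f=2) a[fast]=3≠a[slow]=2 write a[2]=3 → slow++,fast++
(s=2,f=3) a[fast]=4≠a[slow]=3 write a[3]=4 → slow++,fast++

slow=3, fast=4, prefix=[2, 3, 4]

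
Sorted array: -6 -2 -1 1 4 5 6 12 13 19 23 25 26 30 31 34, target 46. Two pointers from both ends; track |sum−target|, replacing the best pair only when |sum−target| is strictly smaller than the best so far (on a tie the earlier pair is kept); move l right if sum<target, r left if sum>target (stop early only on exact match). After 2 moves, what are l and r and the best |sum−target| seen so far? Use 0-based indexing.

l=0 r=15: -6+34=28 d=18 *, l++
l=1 r=15: -2+34=32 d=14 *, l++

l=2, r=15, best |Δ|=14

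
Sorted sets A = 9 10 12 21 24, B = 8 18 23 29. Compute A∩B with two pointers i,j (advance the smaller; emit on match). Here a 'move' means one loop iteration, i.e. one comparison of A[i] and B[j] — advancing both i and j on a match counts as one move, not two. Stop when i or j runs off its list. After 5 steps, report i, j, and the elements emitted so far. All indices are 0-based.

i=3, j=2, emitted=[]

i=0 j=0: 9>8, j++
i=0 j=1: 9<18, i++
i=1 j=1: 10<18, i++
i=2 j=1: 12<18, i++
i=3 j=1: 21>18, j++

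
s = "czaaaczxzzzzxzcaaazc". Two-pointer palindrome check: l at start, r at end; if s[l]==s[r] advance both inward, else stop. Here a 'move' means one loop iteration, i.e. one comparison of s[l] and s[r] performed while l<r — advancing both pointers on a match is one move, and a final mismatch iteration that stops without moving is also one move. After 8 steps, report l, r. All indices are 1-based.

l=9, r=12

l=1 r=20: 'c'=='c', l++,r--
l=2 r=19: 'z'=='z', l++,r--
l=3 r=18: 'a'=='a', l++,r--
l=4 r=17: 'a'=='a', l++,r--
l=5 r=16: 'a'=='a', l++,r--
l=6 r=15: 'c'=='c', l++,r--
l=7 r=14: 'z'=='z', l++,r--
l=8 r=13: 'x'=='x', l++,r--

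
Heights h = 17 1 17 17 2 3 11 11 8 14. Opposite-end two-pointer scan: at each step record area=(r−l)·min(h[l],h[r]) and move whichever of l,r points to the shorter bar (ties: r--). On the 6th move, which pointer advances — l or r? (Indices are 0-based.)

[0,9] min(17,14)*9=126 best=126 * → r--
[0,8] min(17,8)*8=64 best=126 → r--
[0,7] min(17,11)*7=77 best=126 → r--
[0,6] min(17,11)*6=66 best=126 → r--
[0,5] min(17,3)*5=15 best=126 → r--
[0,4] min(17,2)*4=8 best=126 → r--

r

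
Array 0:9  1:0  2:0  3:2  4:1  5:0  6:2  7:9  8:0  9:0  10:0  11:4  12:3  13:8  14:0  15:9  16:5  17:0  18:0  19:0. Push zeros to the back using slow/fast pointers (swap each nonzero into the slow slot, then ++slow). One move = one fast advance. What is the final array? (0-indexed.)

(s=0,f=0) a[fast]=9≠0 swap→a[0]=9 → slow++,fast++
(s=1,f=1) a[fast]=0 → fast++
(s=1,f=2) a[fast]=0 → fast++
(s=1,f=3) a[fast]=2≠0 swap→a[1]=2 → slow++,fast++
(s=2,f=4) a[fast]=1≠0 swap→a[2]=1 → slow++,fast++
(s=3,f=5) a[fast]=0 → fast++
(s=3,f=6) a[fast]=2≠0 swap→a[3]=2 → slow++,fast++
(s=4,f=7) a[fast]=9≠0 swap→a[4]=9 → slow++,fast++
(s=5,f=8) a[fast]=0 → fast++
(s=5,f=9) a[fast]=0 → fast++
(s=5,f=10) a[fast]=0 → fast++
(s=5,f=11) a[fast]=4≠0 swap→a[5]=4 → slow++,fast++
(s=6,f=12) a[fast]=3≠0 swap→a[6]=3 → slow++,fast++
(s=7,f=13) a[fast]=8≠0 swap→a[7]=8 → slow++,fast++
(s=8,f=14) a[fast]=0 → fast++
(s=8,f=15) a[fast]=9≠0 swap→a[8]=9 → slow++,fast++
(s=9,f=16) a[fast]=5≠0 swap→a[9]=5 → slow++,fast++
(s=10,f=17) a[fast]=0 → fast++
(s=10,f=18) a[fast]=0 → fast++
(s=10,f=19) a[fast]=0 → fast++

[9, 2, 1, 2, 9, 4, 3, 8, 9, 5, 0, 0, 0, 0, 0, 0, 0, 0, 0, 0]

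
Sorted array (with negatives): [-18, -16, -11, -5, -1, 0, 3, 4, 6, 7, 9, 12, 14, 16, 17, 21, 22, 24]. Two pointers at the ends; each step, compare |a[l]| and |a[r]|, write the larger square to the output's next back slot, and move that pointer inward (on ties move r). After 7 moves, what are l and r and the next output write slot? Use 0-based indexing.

[0,17] |-18|<=|24| out[17]=576 → r--
[0,16] |-18|<=|22| out[16]=484 → r--
[0,15] |-18|<=|21| out[15]=441 → r--
[0,14] |-18|>|17| out[14]=324 → l++
[1,14] |-16|<=|17| out[13]=289 → r--
[1,13] |-16|<=|16| out[12]=256 → r--
[1,12] |-16|>|14| out[11]=256 → l++

l=2, r=12, next write slot=10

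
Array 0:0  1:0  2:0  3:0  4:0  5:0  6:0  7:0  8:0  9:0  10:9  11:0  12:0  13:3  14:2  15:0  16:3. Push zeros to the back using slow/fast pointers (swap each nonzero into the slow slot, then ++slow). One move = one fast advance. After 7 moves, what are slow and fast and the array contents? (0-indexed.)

slow=0 fast=0: a[fast]=0, fast++
slow=0 fast=1: a[fast]=0, fast++
slow=0 fast=2: a[fast]=0, fast++
slow=0 fast=3: a[fast]=0, fast++
slow=0 fast=4: a[fast]=0, fast++
slow=0 fast=5: a[fast]=0, fast++
slow=0 fast=6: a[fast]=0, fast++

slow=0, fast=7, a=[0, 0, 0, 0, 0, 0, 0, 0, 0, 0, 9, 0, 0, 3, 2, 0, 3]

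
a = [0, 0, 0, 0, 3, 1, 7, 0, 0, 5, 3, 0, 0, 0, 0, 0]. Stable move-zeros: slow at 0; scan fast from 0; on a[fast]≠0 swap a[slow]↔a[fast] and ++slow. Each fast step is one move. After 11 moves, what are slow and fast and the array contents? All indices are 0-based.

slow=0 fast=0: a[fast]=0, fast++
slow=0 fast=1: a[fast]=0, fast++
slow=0 fast=2: a[fast]=0, fast++
slow=0 fast=3: a[fast]=0, fast++
slow=0 fast=4: a[fast]=3≠0 swap→a[0]=3, slow++,fast++
slow=1 fast=5: a[fast]=1≠0 swap→a[1]=1, slow++,fast++
slow=2 fast=6: a[fast]=7≠0 swap→a[2]=7, slow++,fast++
slow=3 fast=7: a[fast]=0, fast++
slow=3 fast=8: a[fast]=0, fast++
slow=3 fast=9: a[fast]=5≠0 swap→a[3]=5, slow++,fast++
slow=4 fast=10: a[fast]=3≠0 swap→a[4]=3, slow++,fast++

slow=5, fast=11, a=[3, 1, 7, 5, 3, 0, 0, 0, 0, 0, 0, 0, 0, 0, 0, 0]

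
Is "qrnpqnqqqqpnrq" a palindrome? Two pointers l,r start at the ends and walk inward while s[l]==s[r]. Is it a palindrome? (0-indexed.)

not a palindrome (mismatch at 5,8)

[0,13] 'q'=='q' → l++,r--
[1,12] 'r'=='r' → l++,r--
[2,11] 'n'=='n' → l++,r--
[3,10] 'p'=='p' → l++,r--
[4,9] 'q'=='q' → l++,r--
[5,8] 'n'!='q' → stop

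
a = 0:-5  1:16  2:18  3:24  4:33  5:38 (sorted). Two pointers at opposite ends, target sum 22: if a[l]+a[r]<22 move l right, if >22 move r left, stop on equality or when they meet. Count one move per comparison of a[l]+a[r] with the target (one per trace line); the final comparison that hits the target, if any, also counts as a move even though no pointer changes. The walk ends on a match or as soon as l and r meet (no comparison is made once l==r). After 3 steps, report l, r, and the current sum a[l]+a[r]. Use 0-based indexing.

[0,5] -5+38=33 >22 → r--
[0,4] -5+33=28 >22 → r--
[0,3] -5+24=19 <22 → l++

l=1, r=3, sum=40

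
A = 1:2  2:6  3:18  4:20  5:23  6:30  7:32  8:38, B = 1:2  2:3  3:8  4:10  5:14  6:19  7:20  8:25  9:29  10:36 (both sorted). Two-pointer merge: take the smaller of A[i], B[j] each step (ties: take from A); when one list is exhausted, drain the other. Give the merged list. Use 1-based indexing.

[i=1,j=1] A[i]=2<=B[j]=2 take 2 → i++
[i=2,j=1] A[i]=6>B[j]=2 take 2 → j++
[i=2,j=2] A[i]=6>B[j]=3 take 3 → j++
[i=2,j=3] A[i]=6<=B[j]=8 take 6 → i++
[i=3,j=3] A[i]=18>B[j]=8 take 8 → j++
[i=3,j=4] A[i]=18>B[j]=10 take 10 → j++
[i=3,j=5] A[i]=18>B[j]=14 take 14 → j++
[i=3,j=6] A[i]=18<=B[j]=19 take 18 → i++
[i=4,j=6] A[i]=20>B[j]=19 take 19 → j++
[i=4,j=7] A[i]=20<=B[j]=20 take 20 → i++
[i=5,j=7] A[i]=23>B[j]=20 take 20 → j++
[i=5,j=8] A[i]=23<=B[j]=25 take 23 → i++
[i=6,j=8] A[i]=30>B[j]=25 take 25 → j++
[i=6,j=9] A[i]=30>B[j]=29 take 29 → j++
[i=6,j=10] A[i]=30<=B[j]=36 take 30 → i++
[i=7,j=10] A[i]=32<=B[j]=36 take 32 → i++
[i=8,j=10] A[i]=38>B[j]=36 take 36 → j++
[i=8,j=11] B done, take A[i]=38 → i++

[2, 2, 3, 6, 8, 10, 14, 18, 19, 20, 20, 23, 25, 29, 30, 32, 36, 38]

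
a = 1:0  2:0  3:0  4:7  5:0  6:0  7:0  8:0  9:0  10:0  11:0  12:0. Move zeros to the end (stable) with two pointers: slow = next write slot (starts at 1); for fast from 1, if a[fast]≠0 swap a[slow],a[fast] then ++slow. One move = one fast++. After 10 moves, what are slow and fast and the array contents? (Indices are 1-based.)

(s=1,f=1) a[fast]=0 → fast++
(s=1,f=2) a[fast]=0 → fast++
(s=1,f=3) a[fast]=0 → fast++
(s=1,f=4) a[fast]=7≠0 swap→a[1]=7 → slow++,fast++
(s=2,f=5) a[fast]=0 → fast++
(s=2,f=6) a[fast]=0 → fast++
(s=2,f=7) a[fast]=0 → fast++
(s=2,f=8) a[fast]=0 → fast++
(s=2,f=9) a[fast]=0 → fast++
(s=2,f=10) a[fast]=0 → fast++

slow=2, fast=11, a=[7, 0, 0, 0, 0, 0, 0, 0, 0, 0, 0, 0]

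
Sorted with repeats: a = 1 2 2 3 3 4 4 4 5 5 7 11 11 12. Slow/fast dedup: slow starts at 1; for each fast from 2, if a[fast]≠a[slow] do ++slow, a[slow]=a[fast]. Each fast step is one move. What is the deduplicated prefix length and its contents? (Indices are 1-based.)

slow=1 fast=2: a[fast]=2≠a[slow]=1 write a[2]=2, slow++,fast++
slow=2 fast=3: a[fast]=2=a[slow] dup, fast++
slow=2 fast=4: a[fast]=3≠a[slow]=2 write a[3]=3, slow++,fast++
slow=3 fast=5: a[fast]=3=a[slow] dup, fast++
slow=3 fast=6: a[fast]=4≠a[slow]=3 write a[4]=4, slow++,fast++
slow=4 fast=7: a[fast]=4=a[slow] dup, fast++
slow=4 fast=8: a[fast]=4=a[slow] dup, fast++
slow=4 fast=9: a[fast]=5≠a[slow]=4 write a[5]=5, slow++,fast++
slow=5 fast=10: a[fast]=5=a[slow] dup, fast++
slow=5 fast=11: a[fast]=7≠a[slow]=5 write a[6]=7, slow++,fast++
slow=6 fast=12: a[fast]=11≠a[slow]=7 write a[7]=11, slow++,fast++
slow=7 fast=13: a[fast]=11=a[slow] dup, fast++
slow=7 fast=14: a[fast]=12≠a[slow]=11 write a[8]=12, slow++,fast++

length 8; prefix = [1, 2, 3, 4, 5, 7, 11, 12]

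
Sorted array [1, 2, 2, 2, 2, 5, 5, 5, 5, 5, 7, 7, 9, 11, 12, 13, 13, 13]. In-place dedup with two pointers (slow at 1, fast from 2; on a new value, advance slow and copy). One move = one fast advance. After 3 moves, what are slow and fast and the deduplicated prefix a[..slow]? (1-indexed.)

slow=2, fast=5, prefix=[1, 2]

(s=1,f=2) a[fast]=2≠a[slow]=1 write a[2]=2 → slow++,fast++
(s=2,f=3) a[fast]=2=a[slow] dup → fast++
(s=2,f=4) a[fast]=2=a[slow] dup → fast++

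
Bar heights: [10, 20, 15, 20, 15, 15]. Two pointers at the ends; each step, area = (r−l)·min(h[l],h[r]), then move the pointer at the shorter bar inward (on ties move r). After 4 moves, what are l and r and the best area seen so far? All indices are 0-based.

[0,5] min(10,15)*5=50 best=50 * → l++
[1,5] min(20,15)*4=60 best=60 * → r--
[1,4] min(20,15)*3=45 best=60 → r--
[1,3] min(20,20)*2=40 best=60 → r--

l=1, r=2, best area=60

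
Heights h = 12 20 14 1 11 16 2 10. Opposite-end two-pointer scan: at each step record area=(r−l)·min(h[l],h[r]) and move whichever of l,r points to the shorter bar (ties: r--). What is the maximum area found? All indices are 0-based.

max area = 70

l=0 r=7: min(12,10)*7=70 best=70 *, r--
l=0 r=6: min(12,2)*6=12 best=70, r--
l=0 r=5: min(12,16)*5=60 best=70, l++
l=1 r=5: min(20,16)*4=64 best=70, r--
l=1 r=4: min(20,11)*3=33 best=70, r--
l=1 r=3: min(20,1)*2=2 best=70, r--
l=1 r=2: min(20,14)*1=14 best=70, r--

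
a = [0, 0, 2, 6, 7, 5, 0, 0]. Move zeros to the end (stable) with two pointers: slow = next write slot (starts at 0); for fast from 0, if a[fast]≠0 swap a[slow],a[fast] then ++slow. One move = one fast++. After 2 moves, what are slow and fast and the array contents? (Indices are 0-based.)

slow=0 fast=0: a[fast]=0, fast++
slow=0 fast=1: a[fast]=0, fast++

slow=0, fast=2, a=[0, 0, 2, 6, 7, 5, 0, 0]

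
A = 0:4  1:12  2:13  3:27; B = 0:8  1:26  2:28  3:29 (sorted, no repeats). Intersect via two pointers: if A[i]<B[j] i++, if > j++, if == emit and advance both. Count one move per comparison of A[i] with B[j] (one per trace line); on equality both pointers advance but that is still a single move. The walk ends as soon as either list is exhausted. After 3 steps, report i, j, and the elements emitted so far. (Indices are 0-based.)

i=2, j=1, emitted=[]

[i=0,j=0] 4<8 → i++
[i=1,j=0] 12>8 → j++
[i=1,j=1] 12<26 → i++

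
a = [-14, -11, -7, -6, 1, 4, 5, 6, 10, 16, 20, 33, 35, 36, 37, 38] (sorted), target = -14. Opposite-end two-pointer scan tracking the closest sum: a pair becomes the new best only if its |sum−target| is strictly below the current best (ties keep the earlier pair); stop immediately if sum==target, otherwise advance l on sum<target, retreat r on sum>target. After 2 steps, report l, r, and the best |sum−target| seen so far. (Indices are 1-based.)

l=1, r=14, best |Δ|=37

[1,16] -14+38=24 d=38 * → r--
[1,15] -14+37=23 d=37 * → r--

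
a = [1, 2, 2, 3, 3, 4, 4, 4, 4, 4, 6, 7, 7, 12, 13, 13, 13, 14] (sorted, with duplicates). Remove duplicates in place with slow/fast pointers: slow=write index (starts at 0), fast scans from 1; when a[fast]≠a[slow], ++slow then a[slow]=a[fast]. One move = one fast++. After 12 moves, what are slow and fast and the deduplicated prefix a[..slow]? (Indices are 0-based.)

(s=0,f=1) a[fast]=2≠a[slow]=1 write a[1]=2 → slow++,fast++
(s=1,f=2) a[fast]=2=a[slow] dup → fast++
(s=1,f=3) a[fast]=3≠a[slow]=2 write a[2]=3 → slow++,fast++
(s=2,f=4) a[fast]=3=a[slow] dup → fast++
(s=2,f=5) a[fast]=4≠a[slow]=3 write a[3]=4 → slow++,fast++
(s=3,f=6) a[fast]=4=a[slow] dup → fast++
(s=3,f=7) a[fast]=4=a[slow] dup → fast++
(s=3,f=8) a[fast]=4=a[slow] dup → fast++
(s=3,f=9) a[fast]=4=a[slow] dup → fast++
(s=3,f=10) a[fast]=6≠a[slow]=4 write a[4]=6 → slow++,fast++
(s=4,f=11) a[fast]=7≠a[slow]=6 write a[5]=7 → slow++,fast++
(s=5,f=12) a[fast]=7=a[slow] dup → fast++

slow=5, fast=13, prefix=[1, 2, 3, 4, 6, 7]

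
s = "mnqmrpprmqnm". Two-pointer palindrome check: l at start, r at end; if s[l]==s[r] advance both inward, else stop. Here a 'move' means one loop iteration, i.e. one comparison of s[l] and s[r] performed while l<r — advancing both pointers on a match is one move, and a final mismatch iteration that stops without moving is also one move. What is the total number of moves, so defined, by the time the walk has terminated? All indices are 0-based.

6 moves

[0,11] 'm'=='m' → l++,r--
[1,10] 'n'=='n' → l++,r--
[2,9] 'q'=='q' → l++,r--
[3,8] 'm'=='m' → l++,r--
[4,7] 'r'=='r' → l++,r--
[5,6] 'p'=='p' → l++,r--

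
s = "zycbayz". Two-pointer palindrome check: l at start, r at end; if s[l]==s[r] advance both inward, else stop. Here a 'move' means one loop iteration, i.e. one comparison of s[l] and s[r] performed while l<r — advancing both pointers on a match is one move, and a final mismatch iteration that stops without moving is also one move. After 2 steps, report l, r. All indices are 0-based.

l=2, r=4

[0,6] 'z'=='z' → l++,r--
[1,5] 'y'=='y' → l++,r--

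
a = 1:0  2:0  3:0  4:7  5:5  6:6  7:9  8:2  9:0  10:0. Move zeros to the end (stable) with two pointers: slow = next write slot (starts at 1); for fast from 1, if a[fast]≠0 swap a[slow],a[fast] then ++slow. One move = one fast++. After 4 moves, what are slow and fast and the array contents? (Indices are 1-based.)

slow=1 fast=1: a[fast]=0, fast++
slow=1 fast=2: a[fast]=0, fast++
slow=1 fast=3: a[fast]=0, fast++
slow=1 fast=4: a[fast]=7≠0 swap→a[1]=7, slow++,fast++

slow=2, fast=5, a=[7, 0, 0, 0, 5, 6, 9, 2, 0, 0]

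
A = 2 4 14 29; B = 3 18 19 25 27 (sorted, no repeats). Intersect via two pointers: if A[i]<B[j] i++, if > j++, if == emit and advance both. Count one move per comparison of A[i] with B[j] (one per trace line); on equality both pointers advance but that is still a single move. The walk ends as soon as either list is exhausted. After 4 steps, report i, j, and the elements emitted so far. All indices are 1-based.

i=4, j=2, emitted=[]

i=1 j=1: 2<3, i++
i=2 j=1: 4>3, j++
i=2 j=2: 4<18, i++
i=3 j=2: 14<18, i++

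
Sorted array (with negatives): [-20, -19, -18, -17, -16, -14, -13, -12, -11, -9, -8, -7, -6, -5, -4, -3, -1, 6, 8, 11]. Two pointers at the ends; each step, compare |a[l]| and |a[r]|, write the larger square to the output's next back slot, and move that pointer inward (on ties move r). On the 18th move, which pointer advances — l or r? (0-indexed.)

l

[0,19] |-20|>|11| out[19]=400 → l++
[1,19] |-19|>|11| out[18]=361 → l++
[2,19] |-18|>|11| out[17]=324 → l++
[3,19] |-17|>|11| out[16]=289 → l++
[4,19] |-16|>|11| out[15]=256 → l++
[5,19] |-14|>|11| out[14]=196 → l++
[6,19] |-13|>|11| out[13]=169 → l++
[7,19] |-12|>|11| out[12]=144 → l++
[8,19] |-11|<=|11| out[11]=121 → r--
[8,18] |-11|>|8| out[10]=121 → l++
[9,18] |-9|>|8| out[9]=81 → l++
[10,18] |-8|<=|8| out[8]=64 → r--
[10,17] |-8|>|6| out[7]=64 → l++
[11,17] |-7|>|6| out[6]=49 → l++
[12,17] |-6|<=|6| out[5]=36 → r--
[12,16] |-6|>|-1| out[4]=36 → l++
[13,16] |-5|>|-1| out[3]=25 → l++
[14,16] |-4|>|-1| out[2]=16 → l++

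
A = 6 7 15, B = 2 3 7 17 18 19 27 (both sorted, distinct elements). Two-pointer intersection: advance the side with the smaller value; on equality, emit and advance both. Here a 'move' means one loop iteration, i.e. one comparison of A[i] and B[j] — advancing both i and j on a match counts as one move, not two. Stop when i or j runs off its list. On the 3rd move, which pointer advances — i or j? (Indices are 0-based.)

i

[i=0,j=0] 6>2 → j++
[i=0,j=1] 6>3 → j++
[i=0,j=2] 6<7 → i++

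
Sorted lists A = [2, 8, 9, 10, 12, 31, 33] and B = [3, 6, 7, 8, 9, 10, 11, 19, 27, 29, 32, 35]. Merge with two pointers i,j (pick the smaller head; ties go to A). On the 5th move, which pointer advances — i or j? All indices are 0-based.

i

[i=0,j=0] A[i]=2<=B[j]=3 take 2 → i++
[i=1,j=0] A[i]=8>B[j]=3 take 3 → j++
[i=1,j=1] A[i]=8>B[j]=6 take 6 → j++
[i=1,j=2] A[i]=8>B[j]=7 take 7 → j++
[i=1,j=3] A[i]=8<=B[j]=8 take 8 → i++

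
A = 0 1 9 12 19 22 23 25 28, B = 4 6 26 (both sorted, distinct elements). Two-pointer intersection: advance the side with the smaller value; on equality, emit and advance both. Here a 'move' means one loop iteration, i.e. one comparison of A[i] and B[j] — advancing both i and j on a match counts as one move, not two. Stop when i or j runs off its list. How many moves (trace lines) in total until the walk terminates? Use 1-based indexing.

11 moves

[i=1,j=1] 0<4 → i++
[i=2,j=1] 1<4 → i++
[i=3,j=1] 9>4 → j++
[i=3,j=2] 9>6 → j++
[i=3,j=3] 9<26 → i++
[i=4,j=3] 12<26 → i++
[i=5,j=3] 19<26 → i++
[i=6,j=3] 22<26 → i++
[i=7,j=3] 23<26 → i++
[i=8,j=3] 25<26 → i++
[i=9,j=3] 28>26 → j++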